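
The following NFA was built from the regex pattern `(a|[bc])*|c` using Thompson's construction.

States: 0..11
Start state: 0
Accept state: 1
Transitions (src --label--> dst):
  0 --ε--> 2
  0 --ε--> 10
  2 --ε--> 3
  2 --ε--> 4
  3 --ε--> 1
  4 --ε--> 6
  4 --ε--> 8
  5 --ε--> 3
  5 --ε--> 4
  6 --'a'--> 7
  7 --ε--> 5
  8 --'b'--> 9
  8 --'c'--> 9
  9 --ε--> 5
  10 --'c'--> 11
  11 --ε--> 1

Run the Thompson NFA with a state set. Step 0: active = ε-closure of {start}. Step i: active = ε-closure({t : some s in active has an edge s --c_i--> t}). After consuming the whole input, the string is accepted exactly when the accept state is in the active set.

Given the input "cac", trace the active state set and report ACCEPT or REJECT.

start: ε-closure({0}) = {0,1,2,3,4,6,8,10}
'c' @ 1: {1,3,4,5,6,8,9,11}  (accept∈set)
'a' @ 2: {1,3,4,5,6,7,8}  (accept∈set)
'c' @ 3: {1,3,4,5,6,8,9}  (accept∈set)
final: {1,3,4,5,6,8,9}; accept 1 in set

Answer: ACCEPT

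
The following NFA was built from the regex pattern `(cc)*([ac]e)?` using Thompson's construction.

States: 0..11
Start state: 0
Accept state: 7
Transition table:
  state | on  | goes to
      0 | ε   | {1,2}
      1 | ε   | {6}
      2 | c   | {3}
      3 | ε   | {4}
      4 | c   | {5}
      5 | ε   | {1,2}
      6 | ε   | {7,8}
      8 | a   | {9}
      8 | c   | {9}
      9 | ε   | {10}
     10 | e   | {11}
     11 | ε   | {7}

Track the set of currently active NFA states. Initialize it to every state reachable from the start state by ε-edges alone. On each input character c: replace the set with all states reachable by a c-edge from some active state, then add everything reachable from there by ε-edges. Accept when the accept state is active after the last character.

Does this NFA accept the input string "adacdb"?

Answer: REJECT

Derivation:
initial (ε-close {0}): {0,1,2,6,7,8}
'a' @ 1: {9,10}
'd' @ 2: {}  — dead — no transitions
rest 'acdb' ignored (set empty)
final: {}; accept 7 not in set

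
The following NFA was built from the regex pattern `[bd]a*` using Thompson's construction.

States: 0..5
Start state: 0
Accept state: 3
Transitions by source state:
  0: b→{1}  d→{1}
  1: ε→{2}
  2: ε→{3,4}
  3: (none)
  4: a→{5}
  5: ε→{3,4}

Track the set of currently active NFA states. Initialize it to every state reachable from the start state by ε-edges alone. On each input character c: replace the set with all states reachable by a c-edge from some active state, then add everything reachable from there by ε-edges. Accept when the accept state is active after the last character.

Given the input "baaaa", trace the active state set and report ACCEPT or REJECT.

start: ε-closure({0}) = {0}
'b' @ 1: {1,2,3,4}  (accept∈set)
'a' @ 2: {3,4,5}  (accept∈set)
'a' @ 3: {3,4,5}  (accept∈set)
'a' @ 4: {3,4,5}  (accept∈set)
'a' @ 5: {3,4,5}  (accept∈set)
end set {3,4,5} — state 3 in

Answer: ACCEPT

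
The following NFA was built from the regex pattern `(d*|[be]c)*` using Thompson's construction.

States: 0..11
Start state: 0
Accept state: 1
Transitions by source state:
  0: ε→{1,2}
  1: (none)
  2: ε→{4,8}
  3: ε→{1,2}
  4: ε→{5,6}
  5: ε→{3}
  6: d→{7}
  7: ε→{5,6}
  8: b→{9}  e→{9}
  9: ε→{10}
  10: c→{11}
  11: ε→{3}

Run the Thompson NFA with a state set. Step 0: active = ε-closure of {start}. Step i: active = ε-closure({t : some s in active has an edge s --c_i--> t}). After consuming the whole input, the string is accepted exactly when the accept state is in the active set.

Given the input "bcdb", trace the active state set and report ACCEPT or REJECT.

Answer: REJECT

Steps:
initial (ε-close {0}): {0,1,2,3,4,5,6,8}
'b' @ 1: {9,10}
'c' @ 2: {1,2,3,4,5,6,8,11}  [accepting]
'd' @ 3: {1,2,3,4,5,6,7,8}  [accepting]
'b' @ 4: {9,10}
final: {9,10}; accept 1 not in set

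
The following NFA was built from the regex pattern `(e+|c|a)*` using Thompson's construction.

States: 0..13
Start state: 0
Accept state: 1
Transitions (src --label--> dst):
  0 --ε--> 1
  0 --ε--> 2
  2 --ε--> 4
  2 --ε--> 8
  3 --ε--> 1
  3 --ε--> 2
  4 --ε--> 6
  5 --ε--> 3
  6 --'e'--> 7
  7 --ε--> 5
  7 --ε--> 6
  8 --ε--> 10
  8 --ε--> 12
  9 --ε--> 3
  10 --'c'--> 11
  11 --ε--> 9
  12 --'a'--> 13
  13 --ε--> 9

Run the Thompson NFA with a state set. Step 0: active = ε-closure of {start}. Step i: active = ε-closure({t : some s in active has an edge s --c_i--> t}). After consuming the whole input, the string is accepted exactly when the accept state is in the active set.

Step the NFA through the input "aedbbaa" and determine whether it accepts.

Answer: REJECT

Derivation:
S₀ = ε-closure({0}) = {0,1,2,4,6,8,10,12}
'a' @ 1: {1,2,3,4,6,8,9,10,12,13}  ✓accept
'e' @ 2: {1,2,3,4,5,6,7,8,10,12}  ✓accept
'd' @ 3: {}  — state set empty
rest 'bbaa' ignored (set empty)
end set {} — state 1 not in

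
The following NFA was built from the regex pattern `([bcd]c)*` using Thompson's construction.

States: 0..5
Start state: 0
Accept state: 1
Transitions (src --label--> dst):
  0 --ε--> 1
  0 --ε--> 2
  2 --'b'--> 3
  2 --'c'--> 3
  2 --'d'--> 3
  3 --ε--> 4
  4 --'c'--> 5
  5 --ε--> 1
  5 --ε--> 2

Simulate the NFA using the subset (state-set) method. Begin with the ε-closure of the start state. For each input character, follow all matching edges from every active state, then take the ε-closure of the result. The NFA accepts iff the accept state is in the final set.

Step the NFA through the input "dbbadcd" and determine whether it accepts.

S₀ = ε-closure({0}) = {0,1,2}
'd' @ 1: {3,4}
'b' @ 2: {}  — state set empty
rest 'badcd' ignored (set empty)
after full input: {}  (accept=1 not in)

Answer: REJECT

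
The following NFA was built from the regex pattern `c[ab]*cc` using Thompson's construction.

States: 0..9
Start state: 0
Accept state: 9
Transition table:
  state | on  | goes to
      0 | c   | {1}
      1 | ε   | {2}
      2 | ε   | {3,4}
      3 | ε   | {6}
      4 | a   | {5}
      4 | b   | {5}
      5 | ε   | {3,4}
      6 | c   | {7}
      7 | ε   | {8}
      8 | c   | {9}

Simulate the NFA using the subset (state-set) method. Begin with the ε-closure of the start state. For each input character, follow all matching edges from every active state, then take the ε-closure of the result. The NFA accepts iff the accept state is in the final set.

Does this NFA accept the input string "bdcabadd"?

start: ε-closure({0}) = {0}
'b' @ 1: {}  — state set empty
rest 'dcabadd' ignored (set empty)
end set {} — state 9 not in

Answer: REJECT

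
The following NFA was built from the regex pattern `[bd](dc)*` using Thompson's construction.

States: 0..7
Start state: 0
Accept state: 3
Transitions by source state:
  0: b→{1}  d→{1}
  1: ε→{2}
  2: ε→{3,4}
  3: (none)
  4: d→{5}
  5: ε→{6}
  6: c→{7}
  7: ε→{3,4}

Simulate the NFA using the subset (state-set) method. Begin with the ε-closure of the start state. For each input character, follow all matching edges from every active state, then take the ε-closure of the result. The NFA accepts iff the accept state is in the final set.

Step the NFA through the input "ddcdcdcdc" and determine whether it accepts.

S₀ = ε-closure({0}) = {0}
'd' @ 1: {1,2,3,4}  [accepting]
'd' @ 2: {5,6}
'c' @ 3: {3,4,7}  [accepting]
'd' @ 4: {5,6}
'c' @ 5: {3,4,7}  [accepting]
'd' @ 6: {5,6}
'c' @ 7: {3,4,7}  [accepting]
'd' @ 8: {5,6}
'c' @ 9: {3,4,7}  [accepting]
after full input: {3,4,7}  (accept=3 in)

Answer: ACCEPT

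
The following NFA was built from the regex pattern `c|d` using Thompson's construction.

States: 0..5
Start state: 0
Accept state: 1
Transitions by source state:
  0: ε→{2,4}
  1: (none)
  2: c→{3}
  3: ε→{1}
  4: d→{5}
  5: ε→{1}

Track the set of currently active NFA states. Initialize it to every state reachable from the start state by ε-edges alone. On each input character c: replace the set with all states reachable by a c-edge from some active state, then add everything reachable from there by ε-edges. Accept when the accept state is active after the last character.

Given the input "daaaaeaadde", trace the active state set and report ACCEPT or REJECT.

start: ε-closure({0}) = {0,2,4}
'd' @ 1: {1,5}  [accepting]
'a' @ 2: {}  — state set empty
rest 'aaaeaadde' ignored (set empty)
final: {}; accept 1 not in set

Answer: REJECT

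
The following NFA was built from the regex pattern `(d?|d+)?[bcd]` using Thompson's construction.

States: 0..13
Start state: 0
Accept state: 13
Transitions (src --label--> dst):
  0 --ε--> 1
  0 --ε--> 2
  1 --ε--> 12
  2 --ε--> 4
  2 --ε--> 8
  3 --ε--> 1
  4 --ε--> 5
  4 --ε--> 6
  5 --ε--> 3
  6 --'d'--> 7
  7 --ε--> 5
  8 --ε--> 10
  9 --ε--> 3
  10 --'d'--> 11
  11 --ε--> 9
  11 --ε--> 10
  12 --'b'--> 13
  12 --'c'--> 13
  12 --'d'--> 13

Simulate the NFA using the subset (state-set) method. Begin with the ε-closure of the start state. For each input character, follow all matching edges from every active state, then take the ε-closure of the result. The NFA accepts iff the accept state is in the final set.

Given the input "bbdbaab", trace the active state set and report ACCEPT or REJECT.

Answer: REJECT

Steps:
start: ε-closure({0}) = {0,1,2,3,4,5,6,8,10,12}
'b' @ 1: {13}  (accept∈set)
'b' @ 2: {}  — state set empty
rest 'dbaab' ignored (set empty)
final: {}; accept 13 not in set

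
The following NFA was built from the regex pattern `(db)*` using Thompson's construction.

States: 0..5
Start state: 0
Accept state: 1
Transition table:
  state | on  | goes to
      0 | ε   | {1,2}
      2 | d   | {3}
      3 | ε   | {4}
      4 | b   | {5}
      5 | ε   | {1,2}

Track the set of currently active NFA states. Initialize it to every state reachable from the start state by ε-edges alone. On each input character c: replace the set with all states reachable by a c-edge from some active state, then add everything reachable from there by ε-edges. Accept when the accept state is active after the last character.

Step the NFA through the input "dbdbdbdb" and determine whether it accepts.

initial (ε-close {0}): {0,1,2}
'd' @ 1: {3,4}
'b' @ 2: {1,2,5}  [accepting]
'd' @ 3: {3,4}
'b' @ 4: {1,2,5}  [accepting]
'd' @ 5: {3,4}
'b' @ 6: {1,2,5}  [accepting]
'd' @ 7: {3,4}
'b' @ 8: {1,2,5}  [accepting]
end set {1,2,5} — state 1 in

Answer: ACCEPT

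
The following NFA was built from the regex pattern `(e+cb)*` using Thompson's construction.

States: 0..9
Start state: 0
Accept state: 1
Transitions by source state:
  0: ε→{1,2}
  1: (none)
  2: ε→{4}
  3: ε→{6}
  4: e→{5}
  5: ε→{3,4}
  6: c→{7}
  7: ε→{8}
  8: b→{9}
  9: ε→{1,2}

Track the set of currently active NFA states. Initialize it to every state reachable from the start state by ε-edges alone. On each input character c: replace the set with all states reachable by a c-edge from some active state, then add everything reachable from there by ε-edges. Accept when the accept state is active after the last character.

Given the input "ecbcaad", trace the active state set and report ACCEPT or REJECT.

Answer: REJECT

Steps:
initial (ε-close {0}): {0,1,2,4}
'e' @ 1: {3,4,5,6}
'c' @ 2: {7,8}
'b' @ 3: {1,2,4,9}  (accept∈set)
'c' @ 4: {}  — no active states
rest 'aad' ignored (set empty)
after full input: {}  (accept=1 not in)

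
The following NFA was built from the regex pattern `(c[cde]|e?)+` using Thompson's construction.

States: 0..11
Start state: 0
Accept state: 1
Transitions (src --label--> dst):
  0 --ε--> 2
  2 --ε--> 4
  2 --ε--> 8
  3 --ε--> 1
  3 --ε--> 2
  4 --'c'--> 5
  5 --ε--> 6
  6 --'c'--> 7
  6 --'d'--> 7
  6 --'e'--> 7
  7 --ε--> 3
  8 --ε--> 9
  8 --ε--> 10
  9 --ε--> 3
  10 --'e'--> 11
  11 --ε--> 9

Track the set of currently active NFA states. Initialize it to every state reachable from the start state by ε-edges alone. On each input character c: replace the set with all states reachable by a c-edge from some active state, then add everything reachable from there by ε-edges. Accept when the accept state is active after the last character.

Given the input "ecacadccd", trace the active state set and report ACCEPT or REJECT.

Answer: REJECT

Steps:
initial (ε-close {0}): {0,1,2,3,4,8,9,10}
'e' @ 1: {1,2,3,4,8,9,10,11}  [accepting]
'c' @ 2: {5,6}
'a' @ 3: {}  — state set empty
rest 'cadccd' ignored (set empty)
after full input: {}  (accept=1 not in)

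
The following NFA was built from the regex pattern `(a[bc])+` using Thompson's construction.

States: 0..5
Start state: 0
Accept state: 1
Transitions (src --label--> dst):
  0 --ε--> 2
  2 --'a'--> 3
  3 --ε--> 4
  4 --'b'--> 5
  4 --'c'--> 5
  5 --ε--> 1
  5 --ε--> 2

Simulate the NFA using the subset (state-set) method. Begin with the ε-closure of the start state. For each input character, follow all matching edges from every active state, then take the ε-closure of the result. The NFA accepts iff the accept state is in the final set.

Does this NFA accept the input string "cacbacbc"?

start: ε-closure({0}) = {0,2}
'c' @ 1: {}  — state set empty
rest 'acbacbc' ignored (set empty)
final: {}; accept 1 not in set

Answer: REJECT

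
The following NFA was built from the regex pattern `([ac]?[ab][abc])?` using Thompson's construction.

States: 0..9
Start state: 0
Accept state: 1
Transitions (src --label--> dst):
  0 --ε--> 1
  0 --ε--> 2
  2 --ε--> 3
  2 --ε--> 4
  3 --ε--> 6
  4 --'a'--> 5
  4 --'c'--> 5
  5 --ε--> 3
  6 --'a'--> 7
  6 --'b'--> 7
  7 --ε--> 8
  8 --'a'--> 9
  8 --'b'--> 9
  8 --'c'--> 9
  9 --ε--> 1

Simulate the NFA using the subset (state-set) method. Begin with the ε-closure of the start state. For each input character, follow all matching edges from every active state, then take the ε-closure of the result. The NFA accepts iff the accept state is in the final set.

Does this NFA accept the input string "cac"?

initial (ε-close {0}): {0,1,2,3,4,6}
'c' @ 1: {3,5,6}
'a' @ 2: {7,8}
'c' @ 3: {1,9}  ✓accept
final: {1,9}; accept 1 in set

Answer: ACCEPT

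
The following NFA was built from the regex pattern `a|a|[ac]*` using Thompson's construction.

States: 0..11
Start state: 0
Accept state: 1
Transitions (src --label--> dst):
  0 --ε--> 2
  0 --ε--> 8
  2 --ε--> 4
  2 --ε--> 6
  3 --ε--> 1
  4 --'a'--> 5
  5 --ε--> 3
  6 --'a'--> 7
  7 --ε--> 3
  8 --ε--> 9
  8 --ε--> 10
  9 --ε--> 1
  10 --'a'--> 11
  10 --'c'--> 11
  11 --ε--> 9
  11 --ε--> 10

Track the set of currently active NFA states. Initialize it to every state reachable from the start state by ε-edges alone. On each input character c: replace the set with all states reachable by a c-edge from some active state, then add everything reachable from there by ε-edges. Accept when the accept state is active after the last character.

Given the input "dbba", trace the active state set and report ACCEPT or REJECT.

Answer: REJECT

Derivation:
start: ε-closure({0}) = {0,1,2,4,6,8,9,10}
'd' @ 1: {}  — no active states
rest 'bba' ignored (set empty)
final: {}; accept 1 not in set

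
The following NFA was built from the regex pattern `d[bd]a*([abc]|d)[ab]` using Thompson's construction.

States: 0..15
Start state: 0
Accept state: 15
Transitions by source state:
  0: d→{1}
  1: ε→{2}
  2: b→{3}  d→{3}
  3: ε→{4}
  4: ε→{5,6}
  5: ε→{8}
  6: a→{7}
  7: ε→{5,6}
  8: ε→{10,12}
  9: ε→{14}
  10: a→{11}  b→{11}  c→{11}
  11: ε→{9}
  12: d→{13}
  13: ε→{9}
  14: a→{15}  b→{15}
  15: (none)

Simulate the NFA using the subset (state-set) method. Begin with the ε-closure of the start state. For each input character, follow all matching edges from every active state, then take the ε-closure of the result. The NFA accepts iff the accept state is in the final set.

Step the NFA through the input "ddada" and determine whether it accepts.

start: ε-closure({0}) = {0}
'd' @ 1: {1,2}
'd' @ 2: {3,4,5,6,8,10,12}
'a' @ 3: {5,6,7,8,9,10,11,12,14}
'd' @ 4: {9,13,14}
'a' @ 5: {15}  [accepting]
after full input: {15}  (accept=15 in)

Answer: ACCEPT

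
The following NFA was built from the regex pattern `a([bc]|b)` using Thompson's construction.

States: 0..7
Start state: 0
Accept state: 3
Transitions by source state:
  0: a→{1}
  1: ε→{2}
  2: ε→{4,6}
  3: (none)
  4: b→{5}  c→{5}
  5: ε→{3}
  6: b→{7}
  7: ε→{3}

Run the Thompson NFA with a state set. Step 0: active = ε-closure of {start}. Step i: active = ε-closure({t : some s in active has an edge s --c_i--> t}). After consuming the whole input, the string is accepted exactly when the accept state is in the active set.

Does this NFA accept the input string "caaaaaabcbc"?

start: ε-closure({0}) = {0}
'c' @ 1: {}  — no active states
rest 'aaaaaabcbc' ignored (set empty)
end set {} — state 3 not in

Answer: REJECT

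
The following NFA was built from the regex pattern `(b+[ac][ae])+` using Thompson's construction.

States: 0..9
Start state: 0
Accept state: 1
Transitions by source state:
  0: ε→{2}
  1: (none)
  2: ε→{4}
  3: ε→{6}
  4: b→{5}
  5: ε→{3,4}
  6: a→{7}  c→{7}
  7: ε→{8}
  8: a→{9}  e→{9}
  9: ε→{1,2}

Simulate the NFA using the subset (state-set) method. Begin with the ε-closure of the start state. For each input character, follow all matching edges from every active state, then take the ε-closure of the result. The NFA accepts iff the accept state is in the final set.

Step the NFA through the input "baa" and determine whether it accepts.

Answer: ACCEPT

Derivation:
S₀ = ε-closure({0}) = {0,2,4}
'b' @ 1: {3,4,5,6}
'a' @ 2: {7,8}
'a' @ 3: {1,2,4,9}  (accept∈set)
final: {1,2,4,9}; accept 1 in set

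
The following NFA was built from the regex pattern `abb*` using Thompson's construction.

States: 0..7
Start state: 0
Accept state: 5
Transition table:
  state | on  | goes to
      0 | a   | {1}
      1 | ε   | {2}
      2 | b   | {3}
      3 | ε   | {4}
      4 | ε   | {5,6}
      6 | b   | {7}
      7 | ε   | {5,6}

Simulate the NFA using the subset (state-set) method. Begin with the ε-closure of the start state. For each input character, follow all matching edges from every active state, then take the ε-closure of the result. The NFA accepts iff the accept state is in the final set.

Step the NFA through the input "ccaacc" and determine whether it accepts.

Answer: REJECT

Trace:
initial (ε-close {0}): {0}
'c' @ 1: {}  — no active states
rest 'caacc' ignored (set empty)
end set {} — state 5 not in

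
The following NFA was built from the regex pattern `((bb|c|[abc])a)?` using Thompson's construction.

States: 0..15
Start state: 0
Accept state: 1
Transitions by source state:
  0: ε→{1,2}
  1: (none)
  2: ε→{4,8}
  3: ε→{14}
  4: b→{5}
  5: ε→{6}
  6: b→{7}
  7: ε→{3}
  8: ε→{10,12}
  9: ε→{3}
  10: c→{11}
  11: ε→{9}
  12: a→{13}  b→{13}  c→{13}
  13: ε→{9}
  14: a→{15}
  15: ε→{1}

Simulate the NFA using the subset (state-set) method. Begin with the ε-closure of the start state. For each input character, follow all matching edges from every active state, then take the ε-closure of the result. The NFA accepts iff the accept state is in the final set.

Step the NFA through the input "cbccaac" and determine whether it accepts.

initial (ε-close {0}): {0,1,2,4,8,10,12}
'c' @ 1: {3,9,11,13,14}
'b' @ 2: {}  — state set empty
rest 'ccaac' ignored (set empty)
final: {}; accept 1 not in set

Answer: REJECT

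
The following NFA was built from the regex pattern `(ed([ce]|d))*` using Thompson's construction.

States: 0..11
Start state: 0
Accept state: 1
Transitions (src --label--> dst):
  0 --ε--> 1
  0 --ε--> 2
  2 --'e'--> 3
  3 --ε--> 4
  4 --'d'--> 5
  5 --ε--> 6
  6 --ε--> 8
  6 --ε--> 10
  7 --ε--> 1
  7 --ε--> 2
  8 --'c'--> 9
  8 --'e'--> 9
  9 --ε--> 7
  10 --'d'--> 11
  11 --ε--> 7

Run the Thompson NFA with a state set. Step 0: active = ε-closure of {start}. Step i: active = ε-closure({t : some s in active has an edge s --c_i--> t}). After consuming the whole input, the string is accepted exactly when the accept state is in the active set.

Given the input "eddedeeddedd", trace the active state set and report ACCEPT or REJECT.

start: ε-closure({0}) = {0,1,2}
'e' @ 1: {3,4}
'd' @ 2: {5,6,8,10}
'd' @ 3: {1,2,7,11}  ✓accept
'e' @ 4: {3,4}
'd' @ 5: {5,6,8,10}
'e' @ 6: {1,2,7,9}  ✓accept
'e' @ 7: {3,4}
'd' @ 8: {5,6,8,10}
'd' @ 9: {1,2,7,11}  ✓accept
'e' @ 10: {3,4}
'd' @ 11: {5,6,8,10}
'd' @ 12: {1,2,7,11}  ✓accept
final: {1,2,7,11}; accept 1 in set

Answer: ACCEPT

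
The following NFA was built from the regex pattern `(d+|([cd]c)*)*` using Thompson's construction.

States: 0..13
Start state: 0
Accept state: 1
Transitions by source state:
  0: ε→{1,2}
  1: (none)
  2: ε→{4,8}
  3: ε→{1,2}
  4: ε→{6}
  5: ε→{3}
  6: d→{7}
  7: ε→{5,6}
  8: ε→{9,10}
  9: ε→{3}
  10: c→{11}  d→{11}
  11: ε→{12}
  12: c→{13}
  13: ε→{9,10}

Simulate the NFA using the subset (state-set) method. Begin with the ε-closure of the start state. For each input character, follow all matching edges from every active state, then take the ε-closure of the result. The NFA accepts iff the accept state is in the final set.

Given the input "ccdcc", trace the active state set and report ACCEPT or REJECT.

S₀ = ε-closure({0}) = {0,1,2,3,4,6,8,9,10}
'c' @ 1: {11,12}
'c' @ 2: {1,2,3,4,6,8,9,10,13}  [accepting]
'd' @ 3: {1,2,3,4,5,6,7,8,9,10,11,12}  [accepting]
'c' @ 4: {1,2,3,4,6,8,9,10,11,12,13}  [accepting]
'c' @ 5: {1,2,3,4,6,8,9,10,11,12,13}  [accepting]
after full input: {1,2,3,4,6,8,9,10,11,12,13}  (accept=1 in)

Answer: ACCEPT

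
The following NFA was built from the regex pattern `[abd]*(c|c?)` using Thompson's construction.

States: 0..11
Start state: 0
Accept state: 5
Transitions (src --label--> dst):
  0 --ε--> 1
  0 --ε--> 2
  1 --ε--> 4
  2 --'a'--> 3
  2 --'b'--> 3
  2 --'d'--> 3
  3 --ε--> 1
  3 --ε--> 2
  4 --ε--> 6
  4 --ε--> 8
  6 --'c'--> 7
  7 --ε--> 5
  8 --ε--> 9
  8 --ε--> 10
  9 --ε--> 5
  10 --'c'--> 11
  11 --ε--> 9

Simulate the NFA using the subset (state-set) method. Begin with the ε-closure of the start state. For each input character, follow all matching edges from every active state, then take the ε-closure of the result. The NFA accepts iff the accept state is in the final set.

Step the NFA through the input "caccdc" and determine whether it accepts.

start: ε-closure({0}) = {0,1,2,4,5,6,8,9,10}
'c' @ 1: {5,7,9,11}  ✓accept
'a' @ 2: {}  — state set empty
rest 'ccdc' ignored (set empty)
after full input: {}  (accept=5 not in)

Answer: REJECT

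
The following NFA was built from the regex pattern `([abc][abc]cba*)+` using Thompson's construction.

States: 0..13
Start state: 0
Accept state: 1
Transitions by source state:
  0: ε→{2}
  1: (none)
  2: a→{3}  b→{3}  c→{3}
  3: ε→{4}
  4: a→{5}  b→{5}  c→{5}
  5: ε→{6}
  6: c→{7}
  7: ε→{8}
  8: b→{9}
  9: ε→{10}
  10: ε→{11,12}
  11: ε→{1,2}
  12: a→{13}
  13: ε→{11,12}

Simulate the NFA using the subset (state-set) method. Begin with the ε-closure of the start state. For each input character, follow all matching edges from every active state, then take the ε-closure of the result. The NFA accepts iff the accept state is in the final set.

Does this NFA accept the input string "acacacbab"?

S₀ = ε-closure({0}) = {0,2}
'a' @ 1: {3,4}
'c' @ 2: {5,6}
'a' @ 3: {}  — no active states
rest 'cacbab' ignored (set empty)
after full input: {}  (accept=1 not in)

Answer: REJECT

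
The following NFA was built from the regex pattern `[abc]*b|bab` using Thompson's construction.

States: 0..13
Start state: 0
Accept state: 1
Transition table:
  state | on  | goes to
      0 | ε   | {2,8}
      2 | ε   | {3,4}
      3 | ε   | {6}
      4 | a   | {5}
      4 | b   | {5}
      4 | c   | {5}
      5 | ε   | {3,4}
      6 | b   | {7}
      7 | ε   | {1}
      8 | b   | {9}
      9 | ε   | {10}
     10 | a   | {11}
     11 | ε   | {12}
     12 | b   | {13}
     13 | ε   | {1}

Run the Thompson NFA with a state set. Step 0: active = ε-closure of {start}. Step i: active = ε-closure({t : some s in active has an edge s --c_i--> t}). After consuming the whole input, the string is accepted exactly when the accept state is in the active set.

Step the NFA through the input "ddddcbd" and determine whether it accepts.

initial (ε-close {0}): {0,2,3,4,6,8}
'd' @ 1: {}  — dead — no transitions
rest 'dddcbd' ignored (set empty)
final: {}; accept 1 not in set

Answer: REJECT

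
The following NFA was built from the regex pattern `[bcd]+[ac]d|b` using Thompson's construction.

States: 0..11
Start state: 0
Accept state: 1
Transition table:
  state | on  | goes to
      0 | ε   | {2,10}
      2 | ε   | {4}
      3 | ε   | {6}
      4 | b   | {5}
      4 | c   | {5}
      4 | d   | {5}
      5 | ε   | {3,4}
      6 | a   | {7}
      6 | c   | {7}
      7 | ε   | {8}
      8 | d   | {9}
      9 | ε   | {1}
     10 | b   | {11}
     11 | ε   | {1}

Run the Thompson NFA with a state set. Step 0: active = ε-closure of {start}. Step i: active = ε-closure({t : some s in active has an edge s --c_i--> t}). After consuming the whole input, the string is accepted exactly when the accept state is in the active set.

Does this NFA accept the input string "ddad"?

Answer: ACCEPT

Trace:
initial (ε-close {0}): {0,2,4,10}
'd' @ 1: {3,4,5,6}
'd' @ 2: {3,4,5,6}
'a' @ 3: {7,8}
'd' @ 4: {1,9}  [accepting]
final: {1,9}; accept 1 in set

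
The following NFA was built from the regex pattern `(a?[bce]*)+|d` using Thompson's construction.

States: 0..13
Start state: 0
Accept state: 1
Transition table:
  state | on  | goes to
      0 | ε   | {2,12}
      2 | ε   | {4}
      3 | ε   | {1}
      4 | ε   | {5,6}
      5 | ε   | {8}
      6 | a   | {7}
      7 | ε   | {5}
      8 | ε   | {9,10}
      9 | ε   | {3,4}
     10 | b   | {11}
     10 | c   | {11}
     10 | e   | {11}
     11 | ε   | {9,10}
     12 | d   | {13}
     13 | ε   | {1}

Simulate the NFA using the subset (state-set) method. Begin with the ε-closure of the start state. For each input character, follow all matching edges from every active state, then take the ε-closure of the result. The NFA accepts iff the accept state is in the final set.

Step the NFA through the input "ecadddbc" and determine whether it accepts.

Answer: REJECT

Trace:
start: ε-closure({0}) = {0,1,2,3,4,5,6,8,9,10,12}
'e' @ 1: {1,3,4,5,6,8,9,10,11}  [accepting]
'c' @ 2: {1,3,4,5,6,8,9,10,11}  [accepting]
'a' @ 3: {1,3,4,5,6,7,8,9,10}  [accepting]
'd' @ 4: {}  — dead — no transitions
rest 'ddbc' ignored (set empty)
final: {}; accept 1 not in set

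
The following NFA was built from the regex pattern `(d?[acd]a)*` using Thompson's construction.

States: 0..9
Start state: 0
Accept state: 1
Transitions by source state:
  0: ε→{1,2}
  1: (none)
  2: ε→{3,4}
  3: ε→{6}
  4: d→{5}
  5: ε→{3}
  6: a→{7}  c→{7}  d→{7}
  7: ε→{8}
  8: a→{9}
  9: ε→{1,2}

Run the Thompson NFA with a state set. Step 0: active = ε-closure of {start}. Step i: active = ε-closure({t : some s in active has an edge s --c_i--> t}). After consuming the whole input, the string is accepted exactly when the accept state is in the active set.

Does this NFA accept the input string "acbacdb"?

initial (ε-close {0}): {0,1,2,3,4,6}
'a' @ 1: {7,8}
'c' @ 2: {}  — state set empty
rest 'bacdb' ignored (set empty)
end set {} — state 1 not in

Answer: REJECT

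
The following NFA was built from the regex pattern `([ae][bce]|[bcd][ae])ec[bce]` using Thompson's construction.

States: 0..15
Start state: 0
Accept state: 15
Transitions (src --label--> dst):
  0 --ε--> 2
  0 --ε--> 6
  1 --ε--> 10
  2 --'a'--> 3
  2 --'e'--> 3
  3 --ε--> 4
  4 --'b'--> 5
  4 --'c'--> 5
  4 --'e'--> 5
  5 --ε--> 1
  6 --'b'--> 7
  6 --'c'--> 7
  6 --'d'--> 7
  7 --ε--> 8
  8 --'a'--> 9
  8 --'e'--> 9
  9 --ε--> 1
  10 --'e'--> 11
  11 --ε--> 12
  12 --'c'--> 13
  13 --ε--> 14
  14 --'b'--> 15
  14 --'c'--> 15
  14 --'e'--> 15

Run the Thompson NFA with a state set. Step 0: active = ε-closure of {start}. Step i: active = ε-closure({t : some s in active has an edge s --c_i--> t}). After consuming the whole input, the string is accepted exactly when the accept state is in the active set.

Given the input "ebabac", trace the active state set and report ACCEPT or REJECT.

initial (ε-close {0}): {0,2,6}
'e' @ 1: {3,4}
'b' @ 2: {1,5,10}
'a' @ 3: {}  — no active states
rest 'bac' ignored (set empty)
final: {}; accept 15 not in set

Answer: REJECT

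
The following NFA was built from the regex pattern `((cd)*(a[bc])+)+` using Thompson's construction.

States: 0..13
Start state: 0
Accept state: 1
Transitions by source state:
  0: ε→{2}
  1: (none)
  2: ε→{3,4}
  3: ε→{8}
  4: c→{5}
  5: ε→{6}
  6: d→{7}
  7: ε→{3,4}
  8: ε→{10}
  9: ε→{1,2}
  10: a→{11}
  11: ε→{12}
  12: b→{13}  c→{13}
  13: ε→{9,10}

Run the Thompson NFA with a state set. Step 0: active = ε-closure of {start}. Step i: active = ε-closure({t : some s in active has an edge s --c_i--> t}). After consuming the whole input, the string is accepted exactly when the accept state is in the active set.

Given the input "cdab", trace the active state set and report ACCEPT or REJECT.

start: ε-closure({0}) = {0,2,3,4,8,10}
'c' @ 1: {5,6}
'd' @ 2: {3,4,7,8,10}
'a' @ 3: {11,12}
'b' @ 4: {1,2,3,4,8,9,10,13}  [accepting]
after full input: {1,2,3,4,8,9,10,13}  (accept=1 in)

Answer: ACCEPT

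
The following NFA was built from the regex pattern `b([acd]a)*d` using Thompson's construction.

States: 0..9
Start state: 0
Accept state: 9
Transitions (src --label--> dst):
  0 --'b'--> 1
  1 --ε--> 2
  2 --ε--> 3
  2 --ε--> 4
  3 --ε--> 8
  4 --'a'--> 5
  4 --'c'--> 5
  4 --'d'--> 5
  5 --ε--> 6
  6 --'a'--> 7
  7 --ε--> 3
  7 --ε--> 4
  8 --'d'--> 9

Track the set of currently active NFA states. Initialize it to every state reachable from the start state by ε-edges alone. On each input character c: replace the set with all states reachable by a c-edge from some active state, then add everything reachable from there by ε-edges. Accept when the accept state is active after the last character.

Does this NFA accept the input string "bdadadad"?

start: ε-closure({0}) = {0}
'b' @ 1: {1,2,3,4,8}
'd' @ 2: {5,6,9}  (accept∈set)
'a' @ 3: {3,4,7,8}
'd' @ 4: {5,6,9}  (accept∈set)
'a' @ 5: {3,4,7,8}
'd' @ 6: {5,6,9}  (accept∈set)
'a' @ 7: {3,4,7,8}
'd' @ 8: {5,6,9}  (accept∈set)
after full input: {5,6,9}  (accept=9 in)

Answer: ACCEPT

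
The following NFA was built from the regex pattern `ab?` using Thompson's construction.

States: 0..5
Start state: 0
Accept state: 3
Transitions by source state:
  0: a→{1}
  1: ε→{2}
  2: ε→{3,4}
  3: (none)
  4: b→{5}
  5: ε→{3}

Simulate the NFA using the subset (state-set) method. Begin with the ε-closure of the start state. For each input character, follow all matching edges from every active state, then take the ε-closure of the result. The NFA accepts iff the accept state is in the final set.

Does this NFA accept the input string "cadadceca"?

start: ε-closure({0}) = {0}
'c' @ 1: {}  — dead — no transitions
rest 'adadceca' ignored (set empty)
final: {}; accept 3 not in set

Answer: REJECT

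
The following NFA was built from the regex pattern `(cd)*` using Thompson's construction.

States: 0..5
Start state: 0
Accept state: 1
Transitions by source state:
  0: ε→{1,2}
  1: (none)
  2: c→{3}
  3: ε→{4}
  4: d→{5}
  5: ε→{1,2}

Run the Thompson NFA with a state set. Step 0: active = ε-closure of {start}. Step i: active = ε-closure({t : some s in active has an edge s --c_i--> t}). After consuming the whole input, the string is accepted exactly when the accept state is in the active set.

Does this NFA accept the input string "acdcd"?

initial (ε-close {0}): {0,1,2}
'a' @ 1: {}  — no active states
rest 'cdcd' ignored (set empty)
after full input: {}  (accept=1 not in)

Answer: REJECT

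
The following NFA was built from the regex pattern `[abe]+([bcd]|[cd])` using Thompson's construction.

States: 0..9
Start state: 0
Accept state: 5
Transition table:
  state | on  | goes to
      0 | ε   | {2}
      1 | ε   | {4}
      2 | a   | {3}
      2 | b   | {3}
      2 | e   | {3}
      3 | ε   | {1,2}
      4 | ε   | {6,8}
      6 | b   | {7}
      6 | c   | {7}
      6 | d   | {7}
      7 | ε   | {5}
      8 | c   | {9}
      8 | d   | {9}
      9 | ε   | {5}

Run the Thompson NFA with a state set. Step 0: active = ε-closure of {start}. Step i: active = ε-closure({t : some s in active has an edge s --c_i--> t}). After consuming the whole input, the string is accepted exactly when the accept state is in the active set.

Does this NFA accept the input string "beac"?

initial (ε-close {0}): {0,2}
'b' @ 1: {1,2,3,4,6,8}
'e' @ 2: {1,2,3,4,6,8}
'a' @ 3: {1,2,3,4,6,8}
'c' @ 4: {5,7,9}  [accepting]
final: {5,7,9}; accept 5 in set

Answer: ACCEPT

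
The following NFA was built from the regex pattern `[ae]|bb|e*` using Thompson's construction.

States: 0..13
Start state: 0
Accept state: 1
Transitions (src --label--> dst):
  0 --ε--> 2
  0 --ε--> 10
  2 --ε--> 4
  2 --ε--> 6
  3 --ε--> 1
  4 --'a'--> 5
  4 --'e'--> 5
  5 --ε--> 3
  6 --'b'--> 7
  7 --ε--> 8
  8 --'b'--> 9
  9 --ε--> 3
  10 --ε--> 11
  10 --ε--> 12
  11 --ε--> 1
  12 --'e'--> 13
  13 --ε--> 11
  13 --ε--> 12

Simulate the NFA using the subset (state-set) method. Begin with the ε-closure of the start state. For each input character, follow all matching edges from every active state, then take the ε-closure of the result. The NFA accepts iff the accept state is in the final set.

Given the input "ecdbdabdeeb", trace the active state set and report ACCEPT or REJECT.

start: ε-closure({0}) = {0,1,2,4,6,10,11,12}
'e' @ 1: {1,3,5,11,12,13}  (accept∈set)
'c' @ 2: {}  — no active states
rest 'dbdabdeeb' ignored (set empty)
after full input: {}  (accept=1 not in)

Answer: REJECT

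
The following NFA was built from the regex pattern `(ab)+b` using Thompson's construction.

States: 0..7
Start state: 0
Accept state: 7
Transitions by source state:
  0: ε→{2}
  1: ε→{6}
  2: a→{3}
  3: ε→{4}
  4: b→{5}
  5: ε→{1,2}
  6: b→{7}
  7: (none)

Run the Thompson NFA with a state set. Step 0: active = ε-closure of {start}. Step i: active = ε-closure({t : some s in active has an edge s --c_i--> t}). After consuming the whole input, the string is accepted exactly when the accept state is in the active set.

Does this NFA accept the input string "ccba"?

start: ε-closure({0}) = {0,2}
'c' @ 1: {}  — no active states
rest 'cba' ignored (set empty)
after full input: {}  (accept=7 not in)

Answer: REJECT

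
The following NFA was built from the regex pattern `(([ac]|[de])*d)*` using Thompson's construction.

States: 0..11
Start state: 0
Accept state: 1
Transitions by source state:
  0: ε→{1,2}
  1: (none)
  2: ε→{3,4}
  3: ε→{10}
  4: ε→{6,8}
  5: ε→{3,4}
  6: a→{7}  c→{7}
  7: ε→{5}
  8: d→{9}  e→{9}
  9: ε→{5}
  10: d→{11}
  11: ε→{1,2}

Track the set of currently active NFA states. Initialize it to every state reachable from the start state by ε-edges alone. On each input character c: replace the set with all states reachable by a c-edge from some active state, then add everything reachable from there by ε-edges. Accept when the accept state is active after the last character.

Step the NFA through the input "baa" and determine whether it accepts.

Answer: REJECT

Trace:
S₀ = ε-closure({0}) = {0,1,2,3,4,6,8,10}
'b' @ 1: {}  — dead — no transitions
rest 'aa' ignored (set empty)
after full input: {}  (accept=1 not in)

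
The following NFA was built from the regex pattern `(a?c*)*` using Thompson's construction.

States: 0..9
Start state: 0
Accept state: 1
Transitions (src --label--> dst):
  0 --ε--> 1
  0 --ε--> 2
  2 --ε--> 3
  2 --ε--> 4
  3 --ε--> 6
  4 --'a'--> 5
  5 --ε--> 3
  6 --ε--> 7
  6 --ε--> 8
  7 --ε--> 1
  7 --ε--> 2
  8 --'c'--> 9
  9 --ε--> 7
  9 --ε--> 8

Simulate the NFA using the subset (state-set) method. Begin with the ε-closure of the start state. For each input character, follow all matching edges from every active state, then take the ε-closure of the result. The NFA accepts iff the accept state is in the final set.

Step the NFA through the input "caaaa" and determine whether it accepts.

Answer: ACCEPT

Trace:
start: ε-closure({0}) = {0,1,2,3,4,6,7,8}
'c' @ 1: {1,2,3,4,6,7,8,9}  ✓accept
'a' @ 2: {1,2,3,4,5,6,7,8}  ✓accept
'a' @ 3: {1,2,3,4,5,6,7,8}  ✓accept
'a' @ 4: {1,2,3,4,5,6,7,8}  ✓accept
'a' @ 5: {1,2,3,4,5,6,7,8}  ✓accept
end set {1,2,3,4,5,6,7,8} — state 1 in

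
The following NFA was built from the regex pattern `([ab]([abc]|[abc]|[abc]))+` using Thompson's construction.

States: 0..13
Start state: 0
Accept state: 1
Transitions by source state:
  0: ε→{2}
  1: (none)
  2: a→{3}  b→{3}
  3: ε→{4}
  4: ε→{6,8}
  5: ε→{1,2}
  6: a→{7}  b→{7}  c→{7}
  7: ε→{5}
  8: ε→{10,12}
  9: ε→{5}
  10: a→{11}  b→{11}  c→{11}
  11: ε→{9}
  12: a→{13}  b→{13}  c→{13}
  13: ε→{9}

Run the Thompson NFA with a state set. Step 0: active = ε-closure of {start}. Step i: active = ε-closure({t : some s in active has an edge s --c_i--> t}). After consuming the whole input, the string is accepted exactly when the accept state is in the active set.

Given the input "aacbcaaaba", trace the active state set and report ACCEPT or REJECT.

start: ε-closure({0}) = {0,2}
'a' @ 1: {3,4,6,8,10,12}
'a' @ 2: {1,2,5,7,9,11,13}  ✓accept
'c' @ 3: {}  — state set empty
rest 'bcaaaba' ignored (set empty)
after full input: {}  (accept=1 not in)

Answer: REJECT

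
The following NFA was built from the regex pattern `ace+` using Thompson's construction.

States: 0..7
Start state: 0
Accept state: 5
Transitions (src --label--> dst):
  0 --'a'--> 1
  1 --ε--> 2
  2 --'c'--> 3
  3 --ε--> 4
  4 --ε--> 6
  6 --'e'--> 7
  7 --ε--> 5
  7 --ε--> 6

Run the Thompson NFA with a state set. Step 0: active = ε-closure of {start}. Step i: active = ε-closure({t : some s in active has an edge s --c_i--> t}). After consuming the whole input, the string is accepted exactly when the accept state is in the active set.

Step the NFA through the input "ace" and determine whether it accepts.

initial (ε-close {0}): {0}
'a' @ 1: {1,2}
'c' @ 2: {3,4,6}
'e' @ 3: {5,6,7}  ✓accept
final: {5,6,7}; accept 5 in set

Answer: ACCEPT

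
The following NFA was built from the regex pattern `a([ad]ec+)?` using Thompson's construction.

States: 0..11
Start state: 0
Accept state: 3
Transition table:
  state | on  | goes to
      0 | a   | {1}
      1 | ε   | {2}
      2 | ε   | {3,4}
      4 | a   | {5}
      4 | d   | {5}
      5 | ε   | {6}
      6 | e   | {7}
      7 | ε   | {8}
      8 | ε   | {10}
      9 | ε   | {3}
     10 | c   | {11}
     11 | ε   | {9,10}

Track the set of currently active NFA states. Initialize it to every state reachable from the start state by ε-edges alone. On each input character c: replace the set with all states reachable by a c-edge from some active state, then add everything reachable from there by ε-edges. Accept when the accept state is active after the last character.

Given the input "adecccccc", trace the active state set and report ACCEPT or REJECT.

initial (ε-close {0}): {0}
'a' @ 1: {1,2,3,4}  ✓accept
'd' @ 2: {5,6}
'e' @ 3: {7,8,10}
'c' @ 4: {3,9,10,11}  ✓accept
'c' @ 5: {3,9,10,11}  ✓accept
'c' @ 6: {3,9,10,11}  ✓accept
'c' @ 7: {3,9,10,11}  ✓accept
'c' @ 8: {3,9,10,11}  ✓accept
'c' @ 9: {3,9,10,11}  ✓accept
after full input: {3,9,10,11}  (accept=3 in)

Answer: ACCEPT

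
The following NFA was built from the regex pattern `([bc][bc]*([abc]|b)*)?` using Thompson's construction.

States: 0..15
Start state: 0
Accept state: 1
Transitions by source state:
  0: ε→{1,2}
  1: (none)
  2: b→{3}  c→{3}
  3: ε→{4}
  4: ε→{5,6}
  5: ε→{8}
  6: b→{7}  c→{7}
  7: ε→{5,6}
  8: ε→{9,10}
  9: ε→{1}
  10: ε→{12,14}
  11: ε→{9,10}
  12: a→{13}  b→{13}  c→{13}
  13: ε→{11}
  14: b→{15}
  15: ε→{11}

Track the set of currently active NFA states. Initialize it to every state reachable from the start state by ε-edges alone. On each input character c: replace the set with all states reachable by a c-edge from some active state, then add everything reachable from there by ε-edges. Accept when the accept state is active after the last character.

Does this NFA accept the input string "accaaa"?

Answer: REJECT

Trace:
start: ε-closure({0}) = {0,1,2}
'a' @ 1: {}  — state set empty
rest 'ccaaa' ignored (set empty)
final: {}; accept 1 not in set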